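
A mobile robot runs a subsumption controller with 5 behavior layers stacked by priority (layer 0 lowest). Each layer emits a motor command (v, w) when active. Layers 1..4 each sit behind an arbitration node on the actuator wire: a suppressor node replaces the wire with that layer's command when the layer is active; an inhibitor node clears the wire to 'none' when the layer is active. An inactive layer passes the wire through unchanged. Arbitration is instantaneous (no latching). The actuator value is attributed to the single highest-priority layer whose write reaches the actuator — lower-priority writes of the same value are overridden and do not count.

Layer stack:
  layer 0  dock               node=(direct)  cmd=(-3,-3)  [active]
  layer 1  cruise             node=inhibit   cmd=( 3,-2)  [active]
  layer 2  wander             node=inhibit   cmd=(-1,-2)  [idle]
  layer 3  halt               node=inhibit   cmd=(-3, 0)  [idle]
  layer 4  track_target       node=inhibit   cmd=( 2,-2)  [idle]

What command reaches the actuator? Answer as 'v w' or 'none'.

layer 0 (dock) active — direct: (-3, -3)
layer 1 (cruise) active — inhibits: none
layer 2 (wander) idle — unchanged: none
layer 3 (halt) idle — unchanged: none
layer 4 (track_target) idle — unchanged: none
→ actuator none

none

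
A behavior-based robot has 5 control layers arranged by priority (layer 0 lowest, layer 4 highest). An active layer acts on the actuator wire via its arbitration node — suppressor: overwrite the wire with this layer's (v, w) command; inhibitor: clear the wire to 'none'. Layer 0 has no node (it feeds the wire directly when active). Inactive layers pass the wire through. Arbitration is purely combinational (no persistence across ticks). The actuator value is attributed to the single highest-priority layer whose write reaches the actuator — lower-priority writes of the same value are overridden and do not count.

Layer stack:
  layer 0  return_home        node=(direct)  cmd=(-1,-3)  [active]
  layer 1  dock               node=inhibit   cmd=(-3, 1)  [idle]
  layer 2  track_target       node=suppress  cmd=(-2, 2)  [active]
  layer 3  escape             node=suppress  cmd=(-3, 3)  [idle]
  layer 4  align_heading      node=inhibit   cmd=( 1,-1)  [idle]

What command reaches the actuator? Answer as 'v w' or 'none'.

L0 return_home: active, feeds wire = (-1, -3)
L1 dock: idle → wire stays (-1, -3)
L2 track_target: active, suppressor → wire = (-2, 2)
L3 escape: idle → wire stays (-2, 2)
L4 align_heading: idle → wire stays (-2, 2)
actuator = (-2, 2)

-2 2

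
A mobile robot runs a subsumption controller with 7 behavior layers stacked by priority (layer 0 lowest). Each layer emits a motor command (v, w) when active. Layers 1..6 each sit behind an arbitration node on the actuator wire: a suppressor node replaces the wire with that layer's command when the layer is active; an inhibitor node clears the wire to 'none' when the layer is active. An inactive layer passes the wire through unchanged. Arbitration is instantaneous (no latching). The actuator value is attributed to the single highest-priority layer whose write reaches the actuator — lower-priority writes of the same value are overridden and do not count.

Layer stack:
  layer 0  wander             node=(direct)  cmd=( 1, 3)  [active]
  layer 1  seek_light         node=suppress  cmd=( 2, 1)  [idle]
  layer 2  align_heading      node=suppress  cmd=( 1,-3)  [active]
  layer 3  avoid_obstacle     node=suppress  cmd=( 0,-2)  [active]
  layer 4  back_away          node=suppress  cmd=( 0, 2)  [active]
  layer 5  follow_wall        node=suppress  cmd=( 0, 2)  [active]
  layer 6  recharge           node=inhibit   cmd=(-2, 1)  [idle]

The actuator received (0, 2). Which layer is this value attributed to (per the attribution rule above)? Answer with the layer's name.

[0] wander on; wire := (1, 3)
[1] seek_light off; pass (1, 3)
[2] align_heading on (suppress); wire := (1, -3)
[3] avoid_obstacle on (suppress); wire := (0, -2)
[4] back_away on (suppress); wire := (0, 2)
[5] follow_wall on (suppress); wire := (0, 2)
[6] recharge off; pass (0, 2)
output (0, 2)
last writer: layer 5 = follow_wall

follow_wall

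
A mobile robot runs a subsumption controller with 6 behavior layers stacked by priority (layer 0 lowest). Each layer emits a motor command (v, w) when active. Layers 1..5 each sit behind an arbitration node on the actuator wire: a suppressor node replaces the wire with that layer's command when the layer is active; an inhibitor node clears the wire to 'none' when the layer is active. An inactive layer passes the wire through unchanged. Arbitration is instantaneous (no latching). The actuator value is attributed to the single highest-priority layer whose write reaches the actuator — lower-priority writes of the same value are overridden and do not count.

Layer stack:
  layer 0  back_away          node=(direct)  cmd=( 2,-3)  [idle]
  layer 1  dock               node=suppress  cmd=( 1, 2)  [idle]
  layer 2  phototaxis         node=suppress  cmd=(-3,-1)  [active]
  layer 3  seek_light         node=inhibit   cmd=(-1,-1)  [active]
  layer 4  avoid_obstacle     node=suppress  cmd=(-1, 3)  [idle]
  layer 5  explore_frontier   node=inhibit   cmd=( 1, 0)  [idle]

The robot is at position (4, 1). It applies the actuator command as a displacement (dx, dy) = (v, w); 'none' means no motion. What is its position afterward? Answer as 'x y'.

4 1

[0] back_away off; wire := none
[1] dock off; pass none
[2] phototaxis on (suppress); wire := (-3, -1)
[3] seek_light on (inhibit); wire := none
[4] avoid_obstacle off; pass none
[5] explore_frontier off; pass none
output none
position: (4, 1) + none = (4, 1)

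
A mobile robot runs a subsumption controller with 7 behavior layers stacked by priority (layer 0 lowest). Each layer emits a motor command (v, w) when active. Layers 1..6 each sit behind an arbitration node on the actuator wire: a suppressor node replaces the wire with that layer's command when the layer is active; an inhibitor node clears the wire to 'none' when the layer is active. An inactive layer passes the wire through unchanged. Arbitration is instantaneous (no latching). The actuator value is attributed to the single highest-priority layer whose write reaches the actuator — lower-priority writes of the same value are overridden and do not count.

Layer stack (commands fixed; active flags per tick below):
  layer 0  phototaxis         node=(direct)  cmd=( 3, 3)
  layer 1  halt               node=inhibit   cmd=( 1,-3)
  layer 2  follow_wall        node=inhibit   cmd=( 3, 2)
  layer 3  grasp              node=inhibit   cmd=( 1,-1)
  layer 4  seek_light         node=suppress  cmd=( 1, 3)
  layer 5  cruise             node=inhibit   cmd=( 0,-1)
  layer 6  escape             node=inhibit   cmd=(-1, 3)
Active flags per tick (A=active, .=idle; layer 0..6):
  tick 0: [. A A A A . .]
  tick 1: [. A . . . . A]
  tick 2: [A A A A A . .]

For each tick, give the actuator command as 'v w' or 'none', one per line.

1 3
none
1 3

tick 0:
  [0] phototaxis off; wire := none
  [1] halt on (inhibit); wire := none
  [2] follow_wall on (inhibit); wire := none
  [3] grasp on (inhibit); wire := none
  [4] seek_light on (suppress); wire := (1, 3)
  [5] cruise off; pass (1, 3)
  [6] escape off; pass (1, 3)
  output (1, 3)
tick 1:
  [0] phototaxis off; wire := none
  [1] halt on (inhibit); wire := none
  [2] follow_wall off; pass none
  [3] grasp off; pass none
  [4] seek_light off; pass none
  [5] cruise off; pass none
  [6] escape on (inhibit); wire := none
  output none
tick 2:
  [0] phototaxis on; wire := (3, 3)
  [1] halt on (inhibit); wire := none
  [2] follow_wall on (inhibit); wire := none
  [3] grasp on (inhibit); wire := none
  [4] seek_light on (suppress); wire := (1, 3)
  [5] cruise off; pass (1, 3)
  [6] escape off; pass (1, 3)
  output (1, 3)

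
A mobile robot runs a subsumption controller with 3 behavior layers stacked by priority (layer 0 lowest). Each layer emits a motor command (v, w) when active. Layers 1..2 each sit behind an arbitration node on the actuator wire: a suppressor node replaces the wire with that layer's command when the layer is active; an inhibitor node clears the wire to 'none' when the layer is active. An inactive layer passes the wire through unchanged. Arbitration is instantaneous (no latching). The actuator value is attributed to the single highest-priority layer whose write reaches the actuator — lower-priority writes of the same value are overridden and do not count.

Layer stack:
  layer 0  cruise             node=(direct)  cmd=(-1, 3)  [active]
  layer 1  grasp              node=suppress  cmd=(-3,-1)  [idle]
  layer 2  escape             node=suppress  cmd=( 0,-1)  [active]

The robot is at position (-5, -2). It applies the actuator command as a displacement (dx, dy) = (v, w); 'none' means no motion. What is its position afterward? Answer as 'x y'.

layer 0 (cruise) active — direct: (-1, 3)
layer 1 (grasp) idle — unchanged: (-1, 3)
layer 2 (escape) active — suppresses: (0, -1)
→ actuator (0, -1)
position: (-5, -2) + (0, -1) = (-5, -3)

-5 -3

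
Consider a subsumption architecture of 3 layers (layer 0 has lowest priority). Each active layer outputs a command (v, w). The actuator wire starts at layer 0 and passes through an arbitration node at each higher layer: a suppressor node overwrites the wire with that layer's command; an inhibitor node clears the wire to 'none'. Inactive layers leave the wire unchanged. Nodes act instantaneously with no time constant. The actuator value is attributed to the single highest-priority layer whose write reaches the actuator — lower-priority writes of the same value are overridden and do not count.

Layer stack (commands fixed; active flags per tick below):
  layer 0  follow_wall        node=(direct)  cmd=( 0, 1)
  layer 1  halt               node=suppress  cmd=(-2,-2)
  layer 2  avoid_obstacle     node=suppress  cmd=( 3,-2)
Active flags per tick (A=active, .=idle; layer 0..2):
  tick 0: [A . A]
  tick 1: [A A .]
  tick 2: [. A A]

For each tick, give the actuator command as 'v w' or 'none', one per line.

3 -2
-2 -2
3 -2

tick 0:
  L0 follow_wall: active, feeds wire = (0, 1)
  L1 halt: idle → wire stays (0, 1)
  L2 avoid_obstacle: active, suppressor → wire = (3, -2)
  actuator = (3, -2)
tick 1:
  L0 follow_wall: active, feeds wire = (0, 1)
  L1 halt: active, suppressor → wire = (-2, -2)
  L2 avoid_obstacle: idle → wire stays (-2, -2)
  actuator = (-2, -2)
tick 2:
  L0 follow_wall: idle → wire = none
  L1 halt: active, suppressor → wire = (-2, -2)
  L2 avoid_obstacle: active, suppressor → wire = (3, -2)
  actuator = (3, -2)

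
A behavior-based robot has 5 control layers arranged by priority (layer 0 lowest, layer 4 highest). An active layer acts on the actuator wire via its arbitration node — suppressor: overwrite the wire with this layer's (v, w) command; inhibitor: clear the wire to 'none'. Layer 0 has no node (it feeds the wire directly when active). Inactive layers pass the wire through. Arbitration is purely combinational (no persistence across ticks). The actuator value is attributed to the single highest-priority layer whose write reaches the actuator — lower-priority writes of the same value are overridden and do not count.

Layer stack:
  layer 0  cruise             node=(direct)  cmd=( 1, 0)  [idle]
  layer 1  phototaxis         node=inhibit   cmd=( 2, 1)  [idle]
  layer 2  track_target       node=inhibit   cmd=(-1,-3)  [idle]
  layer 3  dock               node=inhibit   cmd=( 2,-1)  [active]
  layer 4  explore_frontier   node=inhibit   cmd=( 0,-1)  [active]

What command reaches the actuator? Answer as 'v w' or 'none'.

layer 0 (cruise) idle — none
layer 1 (phototaxis) idle — unchanged: none
layer 2 (track_target) idle — unchanged: none
layer 3 (dock) active — inhibits: none
layer 4 (explore_frontier) active — inhibits: none
→ actuator none

none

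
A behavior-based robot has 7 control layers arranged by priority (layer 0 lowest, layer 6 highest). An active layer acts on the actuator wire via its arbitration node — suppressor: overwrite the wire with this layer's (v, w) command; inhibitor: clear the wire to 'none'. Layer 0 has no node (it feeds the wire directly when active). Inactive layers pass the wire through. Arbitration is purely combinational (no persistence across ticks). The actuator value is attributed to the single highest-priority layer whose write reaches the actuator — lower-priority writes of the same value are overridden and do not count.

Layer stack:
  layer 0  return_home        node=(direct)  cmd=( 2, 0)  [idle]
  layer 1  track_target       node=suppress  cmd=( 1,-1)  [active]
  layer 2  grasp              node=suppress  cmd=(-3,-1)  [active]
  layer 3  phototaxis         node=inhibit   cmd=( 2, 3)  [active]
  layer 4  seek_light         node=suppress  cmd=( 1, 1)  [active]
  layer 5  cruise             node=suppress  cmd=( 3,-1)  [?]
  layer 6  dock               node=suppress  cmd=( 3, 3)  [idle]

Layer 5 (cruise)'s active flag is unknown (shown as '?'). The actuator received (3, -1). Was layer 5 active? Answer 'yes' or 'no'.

If layer 5 is active=yes:
  actuator would be (3, -1)
If layer 5 is active=no:
  actuator would be (1, 1)
Observed (3, -1), so layer 5 was active.

yes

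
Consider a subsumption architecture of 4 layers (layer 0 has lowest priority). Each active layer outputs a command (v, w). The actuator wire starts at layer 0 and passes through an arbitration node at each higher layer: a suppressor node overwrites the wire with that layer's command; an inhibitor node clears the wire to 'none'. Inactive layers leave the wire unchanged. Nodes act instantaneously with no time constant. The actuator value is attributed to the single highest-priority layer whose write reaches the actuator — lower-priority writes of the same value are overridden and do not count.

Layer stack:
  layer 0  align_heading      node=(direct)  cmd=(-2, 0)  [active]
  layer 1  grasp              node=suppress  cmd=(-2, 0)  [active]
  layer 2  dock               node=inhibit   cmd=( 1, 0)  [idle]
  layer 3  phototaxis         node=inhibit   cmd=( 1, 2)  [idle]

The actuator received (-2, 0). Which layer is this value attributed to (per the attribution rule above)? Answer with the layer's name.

[0] align_heading on; wire := (-2, 0)
[1] grasp on (suppress); wire := (-2, 0)
[2] dock off; pass (-2, 0)
[3] phototaxis off; pass (-2, 0)
output (-2, 0)
last writer: layer 1 = grasp

grasp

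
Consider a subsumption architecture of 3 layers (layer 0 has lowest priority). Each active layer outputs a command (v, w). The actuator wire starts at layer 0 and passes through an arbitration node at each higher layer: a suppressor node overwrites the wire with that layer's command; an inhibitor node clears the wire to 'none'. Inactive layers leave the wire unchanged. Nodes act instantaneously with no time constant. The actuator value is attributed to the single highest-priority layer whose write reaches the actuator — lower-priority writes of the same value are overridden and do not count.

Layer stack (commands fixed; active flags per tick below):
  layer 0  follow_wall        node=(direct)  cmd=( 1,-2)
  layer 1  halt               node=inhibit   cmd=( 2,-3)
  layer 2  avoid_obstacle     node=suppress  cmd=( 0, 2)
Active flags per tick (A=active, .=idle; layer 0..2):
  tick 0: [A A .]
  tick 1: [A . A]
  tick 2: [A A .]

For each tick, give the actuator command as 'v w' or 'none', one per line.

tick 0:
  layer 0 (follow_wall) active — direct: (1, -2)
  layer 1 (halt) active — inhibits: none
  layer 2 (avoid_obstacle) idle — unchanged: none
  → actuator none
tick 1:
  layer 0 (follow_wall) active — direct: (1, -2)
  layer 1 (halt) idle — unchanged: (1, -2)
  layer 2 (avoid_obstacle) active — suppresses: (0, 2)
  → actuator (0, 2)
tick 2:
  layer 0 (follow_wall) active — direct: (1, -2)
  layer 1 (halt) active — inhibits: none
  layer 2 (avoid_obstacle) idle — unchanged: none
  → actuator none

none
0 2
none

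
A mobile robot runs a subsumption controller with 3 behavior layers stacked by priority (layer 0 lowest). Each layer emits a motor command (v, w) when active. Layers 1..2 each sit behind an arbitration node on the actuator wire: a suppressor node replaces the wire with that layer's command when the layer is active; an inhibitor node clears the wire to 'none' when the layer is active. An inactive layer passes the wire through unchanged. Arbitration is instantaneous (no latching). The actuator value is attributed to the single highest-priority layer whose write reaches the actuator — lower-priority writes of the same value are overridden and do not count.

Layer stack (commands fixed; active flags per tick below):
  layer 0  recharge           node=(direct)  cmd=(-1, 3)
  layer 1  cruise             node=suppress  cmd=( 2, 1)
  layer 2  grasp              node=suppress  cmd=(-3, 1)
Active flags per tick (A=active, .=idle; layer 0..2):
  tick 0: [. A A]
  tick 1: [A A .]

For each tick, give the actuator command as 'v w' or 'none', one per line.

-3 1
2 1

tick 0:
  layer 0 (recharge) idle — none
  layer 1 (cruise) active — suppresses: (2, 1)
  layer 2 (grasp) active — suppresses: (-3, 1)
  → actuator (-3, 1)
tick 1:
  layer 0 (recharge) active — direct: (-1, 3)
  layer 1 (cruise) active — suppresses: (2, 1)
  layer 2 (grasp) idle — unchanged: (2, 1)
  → actuator (2, 1)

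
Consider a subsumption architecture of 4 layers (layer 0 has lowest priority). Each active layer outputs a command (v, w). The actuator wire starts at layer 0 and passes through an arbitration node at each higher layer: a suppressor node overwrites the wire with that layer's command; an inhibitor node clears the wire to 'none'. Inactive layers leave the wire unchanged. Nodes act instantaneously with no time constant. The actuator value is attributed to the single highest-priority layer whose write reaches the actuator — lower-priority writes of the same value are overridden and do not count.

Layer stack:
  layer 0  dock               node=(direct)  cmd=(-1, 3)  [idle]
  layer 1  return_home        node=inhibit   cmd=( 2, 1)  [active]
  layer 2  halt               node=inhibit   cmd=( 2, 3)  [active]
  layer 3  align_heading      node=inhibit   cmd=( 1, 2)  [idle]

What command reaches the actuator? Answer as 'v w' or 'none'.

none

L0 dock: idle → wire = none
L1 return_home: active, inhibitor → wire = none
L2 halt: active, inhibitor → wire = none
L3 align_heading: idle → wire stays none
actuator = none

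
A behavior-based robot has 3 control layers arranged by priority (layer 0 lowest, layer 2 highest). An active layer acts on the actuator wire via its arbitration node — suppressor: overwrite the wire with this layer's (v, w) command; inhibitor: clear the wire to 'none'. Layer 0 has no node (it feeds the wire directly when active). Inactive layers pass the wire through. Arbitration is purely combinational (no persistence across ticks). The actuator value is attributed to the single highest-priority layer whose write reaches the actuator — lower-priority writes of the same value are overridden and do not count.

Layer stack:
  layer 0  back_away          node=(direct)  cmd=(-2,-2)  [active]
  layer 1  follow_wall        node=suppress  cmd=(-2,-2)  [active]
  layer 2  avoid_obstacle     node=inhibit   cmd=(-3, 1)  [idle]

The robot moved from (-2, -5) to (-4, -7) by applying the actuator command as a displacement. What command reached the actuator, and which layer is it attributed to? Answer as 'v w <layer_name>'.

displacement = (-4, -7) − (-2, -5) = (-2, -2)
[0] back_away on; wire := (-2, -2)
[1] follow_wall on (suppress); wire := (-2, -2)
[2] avoid_obstacle off; pass (-2, -2)
output (-2, -2) — from layer 1 (follow_wall)

-2 -2 follow_wall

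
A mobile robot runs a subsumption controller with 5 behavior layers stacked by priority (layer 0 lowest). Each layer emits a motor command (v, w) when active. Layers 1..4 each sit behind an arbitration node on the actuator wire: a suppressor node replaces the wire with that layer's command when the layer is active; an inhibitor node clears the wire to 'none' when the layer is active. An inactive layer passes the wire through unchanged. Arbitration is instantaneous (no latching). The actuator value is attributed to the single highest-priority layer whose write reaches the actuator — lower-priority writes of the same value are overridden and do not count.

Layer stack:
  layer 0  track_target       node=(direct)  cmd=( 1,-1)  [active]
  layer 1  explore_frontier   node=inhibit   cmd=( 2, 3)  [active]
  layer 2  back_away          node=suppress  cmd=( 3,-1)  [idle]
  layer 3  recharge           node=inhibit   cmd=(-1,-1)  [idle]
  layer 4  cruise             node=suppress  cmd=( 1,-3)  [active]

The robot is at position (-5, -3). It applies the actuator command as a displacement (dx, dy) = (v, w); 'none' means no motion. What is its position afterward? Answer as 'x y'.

L0 track_target: active, feeds wire = (1, -1)
L1 explore_frontier: active, inhibitor → wire = none
L2 back_away: idle → wire stays none
L3 recharge: idle → wire stays none
L4 cruise: active, suppressor → wire = (1, -3)
actuator = (1, -3)
position: (-5, -3) + (1, -3) = (-4, -6)

-4 -6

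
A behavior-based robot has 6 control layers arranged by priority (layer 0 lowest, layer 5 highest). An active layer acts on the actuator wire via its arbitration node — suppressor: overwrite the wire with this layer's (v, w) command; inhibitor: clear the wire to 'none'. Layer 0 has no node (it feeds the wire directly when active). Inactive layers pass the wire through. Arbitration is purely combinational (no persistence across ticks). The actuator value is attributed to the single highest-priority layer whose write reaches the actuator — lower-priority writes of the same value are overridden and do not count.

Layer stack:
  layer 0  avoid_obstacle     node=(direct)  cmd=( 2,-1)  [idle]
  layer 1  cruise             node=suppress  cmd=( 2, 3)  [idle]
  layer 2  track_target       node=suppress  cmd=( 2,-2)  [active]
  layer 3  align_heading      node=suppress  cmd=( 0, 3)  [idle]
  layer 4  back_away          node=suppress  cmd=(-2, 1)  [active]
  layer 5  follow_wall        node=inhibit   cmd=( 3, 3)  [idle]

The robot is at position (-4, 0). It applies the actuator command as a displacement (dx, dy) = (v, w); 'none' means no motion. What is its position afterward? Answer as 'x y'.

-6 1

layer 0 (avoid_obstacle) idle — none
layer 1 (cruise) idle — unchanged: none
layer 2 (track_target) active — suppresses: (2, -2)
layer 3 (align_heading) idle — unchanged: (2, -2)
layer 4 (back_away) active — suppresses: (-2, 1)
layer 5 (follow_wall) idle — unchanged: (-2, 1)
→ actuator (-2, 1)
position: (-4, 0) + (-2, 1) = (-6, 1)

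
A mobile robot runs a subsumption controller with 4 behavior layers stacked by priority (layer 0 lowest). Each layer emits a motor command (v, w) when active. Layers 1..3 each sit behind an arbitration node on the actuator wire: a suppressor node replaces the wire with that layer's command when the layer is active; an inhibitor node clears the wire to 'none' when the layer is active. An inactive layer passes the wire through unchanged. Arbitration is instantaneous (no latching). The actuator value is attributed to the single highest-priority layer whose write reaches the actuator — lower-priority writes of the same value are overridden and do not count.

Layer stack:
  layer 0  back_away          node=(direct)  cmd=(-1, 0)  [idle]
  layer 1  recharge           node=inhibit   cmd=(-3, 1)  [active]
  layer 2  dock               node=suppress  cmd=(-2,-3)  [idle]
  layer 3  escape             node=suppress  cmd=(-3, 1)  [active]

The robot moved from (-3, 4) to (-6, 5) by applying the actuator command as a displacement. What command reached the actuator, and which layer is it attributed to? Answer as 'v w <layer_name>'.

-3 1 escape

displacement = (-6, 5) − (-3, 4) = (-3, 1)
L0 back_away: idle → wire = none
L1 recharge: active, inhibitor → wire = none
L2 dock: idle → wire stays none
L3 escape: active, suppressor → wire = (-3, 1)
actuator = (-3, 1) — from layer 3 (escape)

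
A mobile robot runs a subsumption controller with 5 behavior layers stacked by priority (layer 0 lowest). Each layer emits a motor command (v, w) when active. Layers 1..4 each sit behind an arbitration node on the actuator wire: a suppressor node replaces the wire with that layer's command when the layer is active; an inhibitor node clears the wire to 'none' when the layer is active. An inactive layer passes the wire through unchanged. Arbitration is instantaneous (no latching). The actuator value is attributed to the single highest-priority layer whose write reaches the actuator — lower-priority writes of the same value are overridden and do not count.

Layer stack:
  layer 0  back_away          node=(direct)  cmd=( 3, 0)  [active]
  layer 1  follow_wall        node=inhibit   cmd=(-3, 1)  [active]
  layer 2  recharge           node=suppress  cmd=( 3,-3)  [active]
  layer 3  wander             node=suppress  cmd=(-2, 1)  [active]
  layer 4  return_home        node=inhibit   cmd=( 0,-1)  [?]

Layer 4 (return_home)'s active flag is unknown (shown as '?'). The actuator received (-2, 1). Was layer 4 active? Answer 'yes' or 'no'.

no

If layer 4 is active=yes:
  actuator would be none
If layer 4 is active=no:
  actuator would be (-2, 1)
Observed (-2, 1), so layer 4 was idle.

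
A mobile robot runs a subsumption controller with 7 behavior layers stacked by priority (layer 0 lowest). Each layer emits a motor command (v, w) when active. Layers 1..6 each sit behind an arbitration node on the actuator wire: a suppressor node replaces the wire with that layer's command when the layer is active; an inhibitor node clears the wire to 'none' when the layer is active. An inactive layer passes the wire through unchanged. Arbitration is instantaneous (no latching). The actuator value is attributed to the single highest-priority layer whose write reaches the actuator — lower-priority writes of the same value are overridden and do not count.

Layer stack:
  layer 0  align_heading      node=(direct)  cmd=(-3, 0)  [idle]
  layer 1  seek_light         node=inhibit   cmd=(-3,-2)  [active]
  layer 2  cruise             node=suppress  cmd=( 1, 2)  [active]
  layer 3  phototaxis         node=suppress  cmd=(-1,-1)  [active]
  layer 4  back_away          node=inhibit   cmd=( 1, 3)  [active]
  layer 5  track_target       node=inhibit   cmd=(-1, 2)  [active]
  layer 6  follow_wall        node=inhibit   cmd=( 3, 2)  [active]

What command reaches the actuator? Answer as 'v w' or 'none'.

none

L0 align_heading: idle → wire = none
L1 seek_light: active, inhibitor → wire = none
L2 cruise: active, suppressor → wire = (1, 2)
L3 phototaxis: active, suppressor → wire = (-1, -1)
L4 back_away: active, inhibitor → wire = none
L5 track_target: active, inhibitor → wire = none
L6 follow_wall: active, inhibitor → wire = none
actuator = none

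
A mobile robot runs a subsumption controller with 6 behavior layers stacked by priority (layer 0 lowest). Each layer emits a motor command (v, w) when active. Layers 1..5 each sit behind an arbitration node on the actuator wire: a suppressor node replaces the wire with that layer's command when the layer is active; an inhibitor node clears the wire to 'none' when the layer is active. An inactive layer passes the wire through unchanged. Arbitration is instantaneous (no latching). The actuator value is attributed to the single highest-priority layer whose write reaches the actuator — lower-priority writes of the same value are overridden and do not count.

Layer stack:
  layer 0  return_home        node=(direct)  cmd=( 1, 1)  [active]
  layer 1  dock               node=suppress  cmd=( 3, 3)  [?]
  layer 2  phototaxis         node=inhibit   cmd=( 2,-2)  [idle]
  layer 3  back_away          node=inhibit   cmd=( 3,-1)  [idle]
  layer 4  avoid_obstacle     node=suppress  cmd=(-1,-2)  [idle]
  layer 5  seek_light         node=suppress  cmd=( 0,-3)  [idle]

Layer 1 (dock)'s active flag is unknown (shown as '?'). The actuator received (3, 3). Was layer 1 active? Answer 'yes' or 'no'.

yes

If layer 1 is active=yes:
  actuator would be (3, 3)
If layer 1 is active=no:
  actuator would be (1, 1)
Observed (3, 3), so layer 1 was active.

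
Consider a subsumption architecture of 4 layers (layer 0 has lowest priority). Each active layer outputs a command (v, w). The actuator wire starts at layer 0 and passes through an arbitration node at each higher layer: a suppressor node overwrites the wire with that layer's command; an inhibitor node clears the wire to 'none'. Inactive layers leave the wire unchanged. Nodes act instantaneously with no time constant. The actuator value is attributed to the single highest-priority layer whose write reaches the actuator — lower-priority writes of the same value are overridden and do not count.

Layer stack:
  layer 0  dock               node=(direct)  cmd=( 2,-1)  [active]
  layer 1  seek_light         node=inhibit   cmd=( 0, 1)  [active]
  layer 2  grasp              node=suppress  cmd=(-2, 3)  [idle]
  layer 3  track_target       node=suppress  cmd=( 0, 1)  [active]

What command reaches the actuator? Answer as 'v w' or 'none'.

0 1

L0 dock: active, feeds wire = (2, -1)
L1 seek_light: active, inhibitor → wire = none
L2 grasp: idle → wire stays none
L3 track_target: active, suppressor → wire = (0, 1)
actuator = (0, 1)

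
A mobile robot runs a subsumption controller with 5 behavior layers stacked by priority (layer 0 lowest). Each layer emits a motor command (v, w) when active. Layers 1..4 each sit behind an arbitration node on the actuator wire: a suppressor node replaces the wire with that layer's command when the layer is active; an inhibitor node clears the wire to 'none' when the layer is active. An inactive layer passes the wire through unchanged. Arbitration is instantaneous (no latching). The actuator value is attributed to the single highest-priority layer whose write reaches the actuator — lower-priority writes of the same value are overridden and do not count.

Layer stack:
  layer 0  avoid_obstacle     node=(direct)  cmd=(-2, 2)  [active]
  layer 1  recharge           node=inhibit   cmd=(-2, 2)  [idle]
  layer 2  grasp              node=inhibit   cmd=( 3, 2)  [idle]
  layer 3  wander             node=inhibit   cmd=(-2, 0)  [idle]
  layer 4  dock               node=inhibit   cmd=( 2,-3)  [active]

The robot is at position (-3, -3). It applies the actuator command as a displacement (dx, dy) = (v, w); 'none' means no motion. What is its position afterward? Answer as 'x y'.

L0 avoid_obstacle: active, feeds wire = (-2, 2)
L1 recharge: idle → wire stays (-2, 2)
L2 grasp: idle → wire stays (-2, 2)
L3 wander: idle → wire stays (-2, 2)
L4 dock: active, inhibitor → wire = none
actuator = none
position: (-3, -3) + none = (-3, -3)

-3 -3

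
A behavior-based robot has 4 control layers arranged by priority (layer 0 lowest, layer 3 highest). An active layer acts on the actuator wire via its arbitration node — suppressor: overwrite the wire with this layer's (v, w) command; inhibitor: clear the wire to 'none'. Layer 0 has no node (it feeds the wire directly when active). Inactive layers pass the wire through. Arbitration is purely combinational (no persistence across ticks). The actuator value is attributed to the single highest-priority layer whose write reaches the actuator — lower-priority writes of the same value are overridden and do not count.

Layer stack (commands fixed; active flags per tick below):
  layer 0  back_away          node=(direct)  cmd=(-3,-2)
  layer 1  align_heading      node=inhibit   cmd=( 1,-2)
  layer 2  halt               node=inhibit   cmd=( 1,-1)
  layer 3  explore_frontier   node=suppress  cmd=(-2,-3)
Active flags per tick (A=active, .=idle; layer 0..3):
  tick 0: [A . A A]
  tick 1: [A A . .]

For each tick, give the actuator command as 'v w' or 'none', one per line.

tick 0:
  layer 0 (back_away) active — direct: (-3, -2)
  layer 1 (align_heading) idle — unchanged: (-3, -2)
  layer 2 (halt) active — inhibits: none
  layer 3 (explore_frontier) active — suppresses: (-2, -3)
  → actuator (-2, -3)
tick 1:
  layer 0 (back_away) active — direct: (-3, -2)
  layer 1 (align_heading) active — inhibits: none
  layer 2 (halt) idle — unchanged: none
  layer 3 (explore_frontier) idle — unchanged: none
  → actuator none

-2 -3
none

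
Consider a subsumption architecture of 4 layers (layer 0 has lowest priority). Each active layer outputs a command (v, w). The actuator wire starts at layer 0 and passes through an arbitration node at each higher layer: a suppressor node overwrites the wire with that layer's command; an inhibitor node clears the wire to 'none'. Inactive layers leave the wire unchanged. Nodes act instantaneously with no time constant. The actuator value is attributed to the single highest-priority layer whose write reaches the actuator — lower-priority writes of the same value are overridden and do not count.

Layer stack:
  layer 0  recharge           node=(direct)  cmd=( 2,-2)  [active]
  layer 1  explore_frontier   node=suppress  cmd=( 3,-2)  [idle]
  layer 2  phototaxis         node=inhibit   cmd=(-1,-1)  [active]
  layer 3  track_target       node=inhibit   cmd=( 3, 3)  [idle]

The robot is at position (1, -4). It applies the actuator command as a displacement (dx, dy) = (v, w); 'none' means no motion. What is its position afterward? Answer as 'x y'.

1 -4

[0] recharge on; wire := (2, -2)
[1] explore_frontier off; pass (2, -2)
[2] phototaxis on (inhibit); wire := none
[3] track_target off; pass none
output none
position: (1, -4) + none = (1, -4)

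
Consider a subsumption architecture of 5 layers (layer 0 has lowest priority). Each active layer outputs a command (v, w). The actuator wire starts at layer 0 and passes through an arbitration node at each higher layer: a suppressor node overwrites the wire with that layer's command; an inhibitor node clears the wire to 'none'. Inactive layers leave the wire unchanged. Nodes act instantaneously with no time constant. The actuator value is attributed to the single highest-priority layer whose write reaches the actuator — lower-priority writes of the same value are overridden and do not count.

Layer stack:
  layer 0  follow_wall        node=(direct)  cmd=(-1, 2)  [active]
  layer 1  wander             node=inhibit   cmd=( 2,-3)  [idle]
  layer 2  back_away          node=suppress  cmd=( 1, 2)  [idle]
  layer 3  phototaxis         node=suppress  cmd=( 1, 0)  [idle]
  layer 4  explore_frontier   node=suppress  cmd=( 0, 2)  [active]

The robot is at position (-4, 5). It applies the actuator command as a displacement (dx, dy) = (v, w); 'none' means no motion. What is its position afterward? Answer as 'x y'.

L0 follow_wall: active, feeds wire = (-1, 2)
L1 wander: idle → wire stays (-1, 2)
L2 back_away: idle → wire stays (-1, 2)
L3 phototaxis: idle → wire stays (-1, 2)
L4 explore_frontier: active, suppressor → wire = (0, 2)
actuator = (0, 2)
position: (-4, 5) + (0, 2) = (-4, 7)

-4 7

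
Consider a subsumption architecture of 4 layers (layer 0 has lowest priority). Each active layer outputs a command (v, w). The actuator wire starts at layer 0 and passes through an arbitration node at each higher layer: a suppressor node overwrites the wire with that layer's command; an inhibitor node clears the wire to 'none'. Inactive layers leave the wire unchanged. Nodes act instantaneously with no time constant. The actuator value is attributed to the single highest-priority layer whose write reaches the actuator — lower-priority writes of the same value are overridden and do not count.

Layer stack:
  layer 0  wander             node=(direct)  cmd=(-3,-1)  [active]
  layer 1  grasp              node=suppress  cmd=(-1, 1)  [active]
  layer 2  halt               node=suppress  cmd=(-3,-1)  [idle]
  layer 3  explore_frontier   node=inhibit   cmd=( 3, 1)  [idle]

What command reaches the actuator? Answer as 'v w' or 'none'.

[0] wander on; wire := (-3, -1)
[1] grasp on (suppress); wire := (-1, 1)
[2] halt off; pass (-1, 1)
[3] explore_frontier off; pass (-1, 1)
output (-1, 1)

-1 1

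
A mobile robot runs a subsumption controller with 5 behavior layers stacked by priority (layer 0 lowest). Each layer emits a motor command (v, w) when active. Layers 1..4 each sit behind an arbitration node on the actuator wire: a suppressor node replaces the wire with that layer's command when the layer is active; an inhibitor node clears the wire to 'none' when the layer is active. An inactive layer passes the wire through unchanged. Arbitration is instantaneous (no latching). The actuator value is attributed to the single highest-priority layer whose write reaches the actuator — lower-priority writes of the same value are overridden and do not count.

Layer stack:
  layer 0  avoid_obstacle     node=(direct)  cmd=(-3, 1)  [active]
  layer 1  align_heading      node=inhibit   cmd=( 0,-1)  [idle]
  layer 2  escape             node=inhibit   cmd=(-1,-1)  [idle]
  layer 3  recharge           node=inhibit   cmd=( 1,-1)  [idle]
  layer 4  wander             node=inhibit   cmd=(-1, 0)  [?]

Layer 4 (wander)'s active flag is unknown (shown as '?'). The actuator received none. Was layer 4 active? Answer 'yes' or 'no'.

yes

If layer 4 is active=yes:
  actuator would be none
If layer 4 is active=no:
  actuator would be (-3, 1)
Observed none, so layer 4 was active.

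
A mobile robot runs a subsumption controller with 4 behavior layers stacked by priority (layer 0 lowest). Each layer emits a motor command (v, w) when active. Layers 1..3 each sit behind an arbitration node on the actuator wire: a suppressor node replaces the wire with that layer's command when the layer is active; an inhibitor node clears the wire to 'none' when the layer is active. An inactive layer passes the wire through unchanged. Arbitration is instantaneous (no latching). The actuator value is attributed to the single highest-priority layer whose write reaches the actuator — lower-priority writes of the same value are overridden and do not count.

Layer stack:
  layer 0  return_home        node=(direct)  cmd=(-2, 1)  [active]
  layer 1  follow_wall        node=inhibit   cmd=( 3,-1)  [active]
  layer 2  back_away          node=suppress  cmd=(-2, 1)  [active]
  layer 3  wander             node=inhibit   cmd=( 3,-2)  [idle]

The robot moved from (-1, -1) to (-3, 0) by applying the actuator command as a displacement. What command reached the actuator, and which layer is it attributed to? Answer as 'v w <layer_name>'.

-2 1 back_away

displacement = (-3, 0) − (-1, -1) = (-2, 1)
L0 return_home: active, feeds wire = (-2, 1)
L1 follow_wall: active, inhibitor → wire = none
L2 back_away: active, suppressor → wire = (-2, 1)
L3 wander: idle → wire stays (-2, 1)
actuator = (-2, 1) — from layer 2 (back_away)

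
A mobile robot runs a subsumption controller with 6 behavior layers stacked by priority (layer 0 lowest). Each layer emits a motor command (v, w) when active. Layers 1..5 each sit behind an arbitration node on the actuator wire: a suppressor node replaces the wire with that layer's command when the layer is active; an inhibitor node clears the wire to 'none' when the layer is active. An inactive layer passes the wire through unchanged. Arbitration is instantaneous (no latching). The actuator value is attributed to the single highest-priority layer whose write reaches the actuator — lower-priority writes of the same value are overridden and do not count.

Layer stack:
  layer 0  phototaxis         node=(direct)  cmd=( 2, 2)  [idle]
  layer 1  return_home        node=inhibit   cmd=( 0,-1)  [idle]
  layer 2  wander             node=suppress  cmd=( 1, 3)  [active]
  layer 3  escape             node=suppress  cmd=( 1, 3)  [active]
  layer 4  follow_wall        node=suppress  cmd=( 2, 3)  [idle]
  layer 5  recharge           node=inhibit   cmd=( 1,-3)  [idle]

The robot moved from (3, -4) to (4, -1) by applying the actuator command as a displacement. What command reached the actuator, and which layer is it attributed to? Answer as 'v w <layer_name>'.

1 3 escape

displacement = (4, -1) − (3, -4) = (1, 3)
L0 phototaxis: idle → wire = none
L1 return_home: idle → wire stays none
L2 wander: active, suppressor → wire = (1, 3)
L3 escape: active, suppressor → wire = (1, 3)
L4 follow_wall: idle → wire stays (1, 3)
L5 recharge: idle → wire stays (1, 3)
actuator = (1, 3) — from layer 3 (escape)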